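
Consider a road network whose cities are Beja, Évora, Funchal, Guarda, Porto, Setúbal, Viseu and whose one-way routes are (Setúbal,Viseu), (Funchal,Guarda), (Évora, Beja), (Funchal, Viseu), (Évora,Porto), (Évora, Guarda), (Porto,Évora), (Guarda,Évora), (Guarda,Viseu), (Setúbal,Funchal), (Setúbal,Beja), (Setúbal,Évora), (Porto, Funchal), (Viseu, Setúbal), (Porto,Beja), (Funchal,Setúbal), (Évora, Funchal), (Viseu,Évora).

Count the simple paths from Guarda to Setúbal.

Guarda→Évora→Funchal→Setúbal
Guarda→Évora→Funchal→Viseu→Setúbal
Guarda→Évora→Porto→Funchal→Setúbal
Guarda→Évora→Porto→Funchal→Viseu→Setúbal
Guarda→Viseu→Évora→Funchal→Setúbal
Guarda→Viseu→Évora→Porto→Funchal→Setúbal
Guarda→Viseu→Setúbal

7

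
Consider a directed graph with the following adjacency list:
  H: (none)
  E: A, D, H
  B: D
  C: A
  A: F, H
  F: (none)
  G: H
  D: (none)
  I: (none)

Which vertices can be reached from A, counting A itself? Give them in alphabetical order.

Start at A.
Its neighbours: F, H.
Nothing further is reachable.

A, F, H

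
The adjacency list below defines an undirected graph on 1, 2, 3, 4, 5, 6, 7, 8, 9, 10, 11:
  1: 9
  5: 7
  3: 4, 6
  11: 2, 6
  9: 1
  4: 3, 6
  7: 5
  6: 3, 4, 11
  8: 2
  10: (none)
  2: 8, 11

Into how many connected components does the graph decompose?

4

From 1: component {1, 9}.
From 2: component {2, 3, 4, 6, 8, 11}.
From 5: component {5, 7}.
From 10: component {10}.
That's 4 components.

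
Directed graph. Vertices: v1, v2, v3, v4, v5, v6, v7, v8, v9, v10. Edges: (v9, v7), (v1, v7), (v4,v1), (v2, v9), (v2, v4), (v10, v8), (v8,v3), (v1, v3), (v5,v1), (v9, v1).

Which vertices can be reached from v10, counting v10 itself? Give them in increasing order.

v3, v8, v10

Start at v10.
Its neighbours: v8.
Then their neighbours: v3.
Nothing further is reachable.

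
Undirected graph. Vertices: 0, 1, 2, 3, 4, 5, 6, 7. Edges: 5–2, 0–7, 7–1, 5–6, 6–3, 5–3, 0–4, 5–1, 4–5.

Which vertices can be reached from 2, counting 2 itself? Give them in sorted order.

0, 1, 2, 3, 4, 5, 6, 7

Start at 2.
Its neighbours: 5.
Then their neighbours: 1, 3, 4, 6.
Then next layer: 0, 7.
Every vertex is now reached.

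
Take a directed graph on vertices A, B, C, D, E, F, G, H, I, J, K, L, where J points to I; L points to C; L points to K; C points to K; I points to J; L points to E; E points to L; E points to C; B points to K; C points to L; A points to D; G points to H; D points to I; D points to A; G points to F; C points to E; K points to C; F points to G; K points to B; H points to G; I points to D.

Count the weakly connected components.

3

From A: component {A, D, I, J}.
From B: component {B, C, E, K, L}.
From F: component {F, G, H}.
That's 3 components.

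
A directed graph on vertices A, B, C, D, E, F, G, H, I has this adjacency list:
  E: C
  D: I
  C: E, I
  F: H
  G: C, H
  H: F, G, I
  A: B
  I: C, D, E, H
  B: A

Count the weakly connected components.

2

From A: component {A, B}.
From C: component {C, D, E, F, G, H, I}.
That's 2 components.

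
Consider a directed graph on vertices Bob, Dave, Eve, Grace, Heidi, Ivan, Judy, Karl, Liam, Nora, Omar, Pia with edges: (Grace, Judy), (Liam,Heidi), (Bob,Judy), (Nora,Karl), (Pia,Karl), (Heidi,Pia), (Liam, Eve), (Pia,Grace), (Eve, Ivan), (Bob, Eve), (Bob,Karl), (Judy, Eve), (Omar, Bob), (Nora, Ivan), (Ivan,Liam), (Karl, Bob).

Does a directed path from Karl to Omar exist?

No

Explore from Karl.
Distance 1: reach Bob.
Distance 2: reach Eve, Judy.
Distance 3: reach Ivan.
Distance 4: reach Liam.
Distance 5: reach Heidi.
Distance 6: reach Pia.
Distance 7: reach Grace.
The search from Karl is exhausted; no directed path reaches Omar.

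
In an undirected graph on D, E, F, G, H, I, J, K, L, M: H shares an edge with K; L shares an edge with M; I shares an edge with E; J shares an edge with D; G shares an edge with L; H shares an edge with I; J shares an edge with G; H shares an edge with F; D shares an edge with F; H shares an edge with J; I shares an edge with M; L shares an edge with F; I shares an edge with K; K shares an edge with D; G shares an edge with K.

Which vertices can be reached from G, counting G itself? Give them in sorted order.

Start at G.
Its neighbours: J, K, L.
Then their neighbours: D, F, H, I, M.
Then next layer: E.
Every vertex is now reached.

D, E, F, G, H, I, J, K, L, M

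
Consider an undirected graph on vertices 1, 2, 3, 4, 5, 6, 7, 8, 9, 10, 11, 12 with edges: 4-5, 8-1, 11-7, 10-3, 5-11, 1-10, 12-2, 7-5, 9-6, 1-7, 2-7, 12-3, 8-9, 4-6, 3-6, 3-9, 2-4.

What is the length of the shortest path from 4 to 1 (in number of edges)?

Distance 0: 4.
Distance 1: 2, 5, 6.
Distance 2: 3, 7, 9, 11, 12.
Distance 3: 1, 8, 10 — contains 1.

3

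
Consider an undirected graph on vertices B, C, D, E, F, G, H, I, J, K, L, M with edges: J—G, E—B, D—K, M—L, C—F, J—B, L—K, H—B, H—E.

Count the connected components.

4

From B: component {B, E, G, H, J}.
From C: component {C, F}.
From D: component {D, K, L, M}.
From I: component {I}.
That's 4 components.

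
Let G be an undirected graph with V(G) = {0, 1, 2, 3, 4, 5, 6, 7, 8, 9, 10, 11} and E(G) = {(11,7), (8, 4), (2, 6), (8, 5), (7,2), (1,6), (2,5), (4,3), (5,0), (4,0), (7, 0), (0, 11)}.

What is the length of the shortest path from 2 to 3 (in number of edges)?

Distance 0: 2.
Distance 1: 5, 6, 7.
Distance 2: 0, 1, 8, 11.
Distance 3: 4.
Distance 4: 3 — contains 3.

4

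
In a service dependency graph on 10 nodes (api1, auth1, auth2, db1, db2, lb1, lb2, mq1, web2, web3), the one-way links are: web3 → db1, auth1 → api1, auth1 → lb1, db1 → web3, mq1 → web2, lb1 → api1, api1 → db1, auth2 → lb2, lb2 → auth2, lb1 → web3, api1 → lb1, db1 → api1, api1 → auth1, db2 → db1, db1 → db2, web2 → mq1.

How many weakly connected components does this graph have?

3

From api1: component {api1, auth1, db1, db2, lb1, web3}.
From auth2: component {auth2, lb2}.
From mq1: component {mq1, web2}.
That's 3 components.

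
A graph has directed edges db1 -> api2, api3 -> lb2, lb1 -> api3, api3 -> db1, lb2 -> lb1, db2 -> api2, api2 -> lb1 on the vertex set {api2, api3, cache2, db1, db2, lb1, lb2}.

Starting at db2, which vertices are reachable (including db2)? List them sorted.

Start at db2.
Its neighbours: api2.
Then their neighbours: lb1.
Then next layer: api3.
Then next layer: db1, lb2.
Nothing further is reachable.

api2, api3, db1, db2, lb1, lb2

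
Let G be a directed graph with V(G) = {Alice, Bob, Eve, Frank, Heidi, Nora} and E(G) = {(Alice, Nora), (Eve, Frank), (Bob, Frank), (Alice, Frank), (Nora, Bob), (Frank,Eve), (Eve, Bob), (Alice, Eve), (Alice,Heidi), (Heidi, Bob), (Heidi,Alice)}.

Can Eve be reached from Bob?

Explore from Bob.
Distance 1: reach Frank.
Distance 2: reach Eve.
Found Eve.

Yes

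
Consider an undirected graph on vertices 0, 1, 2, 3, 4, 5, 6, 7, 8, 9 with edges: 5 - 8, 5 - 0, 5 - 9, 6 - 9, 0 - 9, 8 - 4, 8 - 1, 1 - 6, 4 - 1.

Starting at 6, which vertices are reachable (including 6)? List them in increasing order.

0, 1, 4, 5, 6, 8, 9

Start at 6.
Its neighbours: 1, 9.
Then their neighbours: 0, 4, 5, 8.
Nothing further is reachable.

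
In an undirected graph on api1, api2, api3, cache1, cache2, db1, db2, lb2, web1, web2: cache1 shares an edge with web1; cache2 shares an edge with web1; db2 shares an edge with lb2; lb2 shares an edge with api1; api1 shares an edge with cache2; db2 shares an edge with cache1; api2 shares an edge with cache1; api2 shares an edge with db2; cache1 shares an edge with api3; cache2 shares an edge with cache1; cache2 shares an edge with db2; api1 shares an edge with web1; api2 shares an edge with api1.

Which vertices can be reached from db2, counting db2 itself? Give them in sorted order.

Start at db2.
Its neighbours: api2, cache1, cache2, lb2.
Then their neighbours: api1, api3, web1.
Nothing further is reachable.

api1, api2, api3, cache1, cache2, db2, lb2, web1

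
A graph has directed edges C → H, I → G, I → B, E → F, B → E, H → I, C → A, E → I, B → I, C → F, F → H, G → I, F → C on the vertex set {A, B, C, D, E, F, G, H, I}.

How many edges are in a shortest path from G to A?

Distance 0: G.
Distance 1: I.
Distance 2: B.
Distance 3: E.
Distance 4: F.
Distance 5: C, H.
Distance 6: A — contains A.

6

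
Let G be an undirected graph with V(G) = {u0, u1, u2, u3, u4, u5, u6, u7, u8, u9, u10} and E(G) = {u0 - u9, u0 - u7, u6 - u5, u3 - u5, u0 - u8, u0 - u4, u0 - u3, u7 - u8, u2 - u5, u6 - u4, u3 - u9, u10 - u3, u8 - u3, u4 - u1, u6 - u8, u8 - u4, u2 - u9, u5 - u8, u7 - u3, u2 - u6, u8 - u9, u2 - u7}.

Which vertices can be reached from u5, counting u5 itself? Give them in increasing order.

Start at u5.
Its neighbours: u2, u3, u6, u8.
Then their neighbours: u0, u4, u7, u9, u10.
Then next layer: u1.
Every vertex is now reached.

u0, u1, u2, u3, u4, u5, u6, u7, u8, u9, u10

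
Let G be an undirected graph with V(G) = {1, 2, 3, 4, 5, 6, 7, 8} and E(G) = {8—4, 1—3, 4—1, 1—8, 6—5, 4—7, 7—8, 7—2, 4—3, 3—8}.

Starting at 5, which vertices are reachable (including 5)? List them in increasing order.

Start at 5.
Its neighbours: 6.
Nothing further is reachable.

5, 6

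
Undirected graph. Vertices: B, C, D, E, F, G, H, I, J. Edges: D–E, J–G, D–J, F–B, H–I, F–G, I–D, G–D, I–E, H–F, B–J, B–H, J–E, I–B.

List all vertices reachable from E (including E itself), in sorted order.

B, D, E, F, G, H, I, J

Start at E.
Its neighbours: D, I, J.
Then their neighbours: B, G, H.
Then next layer: F.
Nothing further is reachable.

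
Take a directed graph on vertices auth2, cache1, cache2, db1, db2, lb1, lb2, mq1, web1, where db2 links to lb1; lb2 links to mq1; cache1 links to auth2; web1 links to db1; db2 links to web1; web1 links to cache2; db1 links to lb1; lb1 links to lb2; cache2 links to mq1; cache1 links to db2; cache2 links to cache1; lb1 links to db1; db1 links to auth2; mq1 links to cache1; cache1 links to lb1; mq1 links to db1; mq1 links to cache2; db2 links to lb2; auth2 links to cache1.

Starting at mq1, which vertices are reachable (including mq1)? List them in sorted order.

Start at mq1.
Its neighbours: cache1, cache2, db1.
Then their neighbours: auth2, db2, lb1.
Then next layer: lb2, web1.
Every vertex is now reached.

auth2, cache1, cache2, db1, db2, lb1, lb2, mq1, web1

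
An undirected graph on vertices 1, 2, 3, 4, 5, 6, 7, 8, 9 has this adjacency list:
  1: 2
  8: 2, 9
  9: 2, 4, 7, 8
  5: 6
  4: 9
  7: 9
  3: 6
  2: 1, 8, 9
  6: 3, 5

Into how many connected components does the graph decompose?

From 1: component {1, 2, 4, 7, 8, 9}.
From 3: component {3, 5, 6}.
That's 2 components.

2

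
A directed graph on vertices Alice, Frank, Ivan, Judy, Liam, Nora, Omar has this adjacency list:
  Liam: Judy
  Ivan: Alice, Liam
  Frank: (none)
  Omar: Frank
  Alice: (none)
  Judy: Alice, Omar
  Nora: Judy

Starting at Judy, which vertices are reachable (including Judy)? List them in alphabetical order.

Alice, Frank, Judy, Omar

Start at Judy.
Its neighbours: Alice, Omar.
Then their neighbours: Frank.
Nothing further is reachable.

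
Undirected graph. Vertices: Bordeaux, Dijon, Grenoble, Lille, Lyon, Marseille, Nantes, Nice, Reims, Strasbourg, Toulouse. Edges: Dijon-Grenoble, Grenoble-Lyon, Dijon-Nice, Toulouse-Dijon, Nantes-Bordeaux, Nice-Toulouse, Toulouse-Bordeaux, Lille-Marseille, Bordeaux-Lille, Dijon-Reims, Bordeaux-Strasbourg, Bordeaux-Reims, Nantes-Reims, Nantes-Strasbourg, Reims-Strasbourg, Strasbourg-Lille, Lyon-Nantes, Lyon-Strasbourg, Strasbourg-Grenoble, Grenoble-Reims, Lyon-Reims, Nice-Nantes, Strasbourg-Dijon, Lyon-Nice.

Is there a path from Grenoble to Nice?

Yes

Explore from Grenoble.
Distance 1: reach Dijon, Lyon, Reims, Strasbourg.
Distance 2: reach Bordeaux, Lille, Nantes, Nice, Toulouse.
Found Nice.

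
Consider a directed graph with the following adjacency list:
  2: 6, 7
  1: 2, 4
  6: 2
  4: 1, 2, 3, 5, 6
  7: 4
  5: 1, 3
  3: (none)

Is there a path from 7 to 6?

Yes

Explore from 7.
Distance 1: reach 4.
Distance 2: reach 1, 2, 3, 5, 6.
Found 6.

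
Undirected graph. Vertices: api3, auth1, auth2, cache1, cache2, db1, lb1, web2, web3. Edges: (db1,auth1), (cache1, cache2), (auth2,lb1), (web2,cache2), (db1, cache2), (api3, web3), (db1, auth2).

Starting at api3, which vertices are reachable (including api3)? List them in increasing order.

Start at api3.
Its neighbours: web3.
Nothing further is reachable.

api3, web3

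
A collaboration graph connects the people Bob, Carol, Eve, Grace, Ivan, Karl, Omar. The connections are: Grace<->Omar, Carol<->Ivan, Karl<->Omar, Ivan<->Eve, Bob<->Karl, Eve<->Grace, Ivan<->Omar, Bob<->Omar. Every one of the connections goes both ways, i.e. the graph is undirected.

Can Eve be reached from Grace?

Yes

Explore from Grace.
Distance 1: reach Eve, Omar.
Found Eve.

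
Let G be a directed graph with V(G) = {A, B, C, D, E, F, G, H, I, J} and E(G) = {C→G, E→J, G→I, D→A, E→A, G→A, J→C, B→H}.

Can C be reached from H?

No

H has no outgoing edges, so nothing is reachable from it.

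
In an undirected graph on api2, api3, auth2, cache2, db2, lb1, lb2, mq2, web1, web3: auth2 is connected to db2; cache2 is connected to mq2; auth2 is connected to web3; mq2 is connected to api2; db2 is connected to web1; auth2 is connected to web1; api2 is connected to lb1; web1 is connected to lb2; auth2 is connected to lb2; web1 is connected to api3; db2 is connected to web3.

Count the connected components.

2

From api2: component {api2, cache2, lb1, mq2}.
From api3: component {api3, auth2, db2, lb2, web1, web3}.
That's 2 components.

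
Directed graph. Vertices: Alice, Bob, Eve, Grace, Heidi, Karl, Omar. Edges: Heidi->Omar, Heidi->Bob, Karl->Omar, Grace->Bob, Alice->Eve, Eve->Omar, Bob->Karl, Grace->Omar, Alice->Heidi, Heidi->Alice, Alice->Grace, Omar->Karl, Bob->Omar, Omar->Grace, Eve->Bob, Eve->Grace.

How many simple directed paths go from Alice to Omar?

Alice→Eve→Bob→Karl→Omar
Alice→Eve→Bob→Omar
Alice→Eve→Grace→Bob→Karl→Omar
Alice→Eve→Grace→Bob→Omar
Alice→Eve→Grace→Omar
Alice→Eve→Omar
Alice→Grace→Bob→Karl→Omar
Alice→Grace→Bob→Omar
Alice→Grace→Omar
Alice→Heidi→Bob→Karl→Omar
Alice→Heidi→Bob→Omar
Alice→Heidi→Omar

12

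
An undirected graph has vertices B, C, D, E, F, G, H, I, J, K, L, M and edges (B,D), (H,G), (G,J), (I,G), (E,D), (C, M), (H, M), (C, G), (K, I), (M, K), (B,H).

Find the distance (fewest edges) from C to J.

2

Distance 0: C.
Distance 1: G, M.
Distance 2: H, I, J, K — contains J.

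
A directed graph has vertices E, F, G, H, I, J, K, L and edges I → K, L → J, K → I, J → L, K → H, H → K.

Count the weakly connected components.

From E: component {E}.
From F: component {F}.
From G: component {G}.
From H: component {H, I, K}.
From J: component {J, L}.
That's 5 components.

5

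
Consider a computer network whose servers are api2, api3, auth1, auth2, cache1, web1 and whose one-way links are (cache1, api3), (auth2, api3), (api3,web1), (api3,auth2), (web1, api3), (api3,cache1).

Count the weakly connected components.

From api2: component {api2}.
From api3: component {api3, auth2, cache1, web1}.
From auth1: component {auth1}.
That's 3 components.

3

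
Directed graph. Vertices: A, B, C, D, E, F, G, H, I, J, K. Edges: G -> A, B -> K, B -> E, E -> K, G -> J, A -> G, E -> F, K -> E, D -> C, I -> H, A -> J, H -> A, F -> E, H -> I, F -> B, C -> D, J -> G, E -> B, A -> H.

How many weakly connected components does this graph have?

3

From A: component {A, G, H, I, J}.
From B: component {B, E, F, K}.
From C: component {C, D}.
That's 3 components.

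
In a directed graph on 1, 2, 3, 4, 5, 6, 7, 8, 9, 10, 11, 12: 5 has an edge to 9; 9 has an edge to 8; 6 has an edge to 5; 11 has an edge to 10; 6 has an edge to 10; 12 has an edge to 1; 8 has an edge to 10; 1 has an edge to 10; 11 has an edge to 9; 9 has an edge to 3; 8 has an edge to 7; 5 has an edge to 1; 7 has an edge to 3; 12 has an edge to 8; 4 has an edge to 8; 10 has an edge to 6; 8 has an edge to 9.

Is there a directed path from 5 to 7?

Explore from 5.
Distance 1: reach 1, 9.
Distance 2: reach 3, 8, 10.
Distance 3: reach 6, 7.
Found 7.

Yes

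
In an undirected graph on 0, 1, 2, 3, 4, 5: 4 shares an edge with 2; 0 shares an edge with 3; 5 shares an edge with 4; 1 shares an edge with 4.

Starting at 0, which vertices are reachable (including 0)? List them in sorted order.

Start at 0.
Its neighbours: 3.
Nothing further is reachable.

0, 3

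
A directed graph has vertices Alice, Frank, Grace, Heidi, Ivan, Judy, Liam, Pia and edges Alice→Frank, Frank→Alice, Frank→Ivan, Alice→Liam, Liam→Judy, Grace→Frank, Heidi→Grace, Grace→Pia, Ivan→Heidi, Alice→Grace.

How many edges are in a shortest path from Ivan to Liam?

5

Distance 0: Ivan.
Distance 1: Heidi.
Distance 2: Grace.
Distance 3: Frank, Pia.
Distance 4: Alice.
Distance 5: Liam — contains Liam.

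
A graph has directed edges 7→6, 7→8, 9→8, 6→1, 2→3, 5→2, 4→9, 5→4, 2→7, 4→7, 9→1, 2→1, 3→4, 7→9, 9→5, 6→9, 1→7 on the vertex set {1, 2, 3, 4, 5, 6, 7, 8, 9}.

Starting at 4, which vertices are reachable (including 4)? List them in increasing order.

Start at 4.
Its neighbours: 7, 9.
Then their neighbours: 1, 5, 6, 8.
Then next layer: 2.
Then next layer: 3.
Every vertex is now reached.

1, 2, 3, 4, 5, 6, 7, 8, 9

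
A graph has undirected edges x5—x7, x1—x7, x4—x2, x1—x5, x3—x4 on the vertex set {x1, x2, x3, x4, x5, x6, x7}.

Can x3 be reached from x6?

x6 has no edges, so nothing is reachable from it.

No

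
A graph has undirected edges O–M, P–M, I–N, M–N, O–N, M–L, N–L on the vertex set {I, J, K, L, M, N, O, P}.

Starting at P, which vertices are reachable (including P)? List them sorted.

I, L, M, N, O, P

Start at P.
Its neighbours: M.
Then their neighbours: L, N, O.
Then next layer: I.
Nothing further is reachable.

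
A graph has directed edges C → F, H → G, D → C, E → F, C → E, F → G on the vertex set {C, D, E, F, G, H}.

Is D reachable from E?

Explore from E.
Distance 1: reach F.
Distance 2: reach G.
The search from E is exhausted; no directed path reaches D.

No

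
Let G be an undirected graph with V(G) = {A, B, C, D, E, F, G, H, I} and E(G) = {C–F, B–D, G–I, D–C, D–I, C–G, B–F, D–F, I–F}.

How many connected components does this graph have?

4

From A: component {A}.
From B: component {B, C, D, F, G, I}.
From E: component {E}.
From H: component {H}.
That's 4 components.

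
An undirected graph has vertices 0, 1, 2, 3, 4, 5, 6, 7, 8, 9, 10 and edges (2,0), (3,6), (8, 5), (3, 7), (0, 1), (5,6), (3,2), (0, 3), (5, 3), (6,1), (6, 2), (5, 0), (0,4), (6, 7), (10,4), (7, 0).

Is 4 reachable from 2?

Explore from 2.
Distance 1: reach 0, 3, 6.
Distance 2: reach 1, 4, 5, 7.
Found 4.

Yes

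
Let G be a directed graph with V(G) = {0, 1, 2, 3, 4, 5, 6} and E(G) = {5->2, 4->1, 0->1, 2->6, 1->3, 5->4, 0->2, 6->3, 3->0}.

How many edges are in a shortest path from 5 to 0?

4

Distance 0: 5.
Distance 1: 2, 4.
Distance 2: 1, 6.
Distance 3: 3.
Distance 4: 0 — contains 0.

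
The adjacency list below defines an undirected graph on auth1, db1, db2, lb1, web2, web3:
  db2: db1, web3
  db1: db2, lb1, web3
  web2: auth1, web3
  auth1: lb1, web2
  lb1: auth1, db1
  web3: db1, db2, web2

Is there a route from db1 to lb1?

Explore from db1.
Distance 1: reach db2, lb1, web3.
Found lb1.

Yes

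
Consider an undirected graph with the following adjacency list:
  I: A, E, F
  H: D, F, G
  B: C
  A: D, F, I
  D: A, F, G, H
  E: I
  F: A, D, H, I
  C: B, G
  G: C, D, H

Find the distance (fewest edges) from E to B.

Distance 0: E.
Distance 1: I.
Distance 2: A, F.
Distance 3: D, H.
Distance 4: G.
Distance 5: C.
Distance 6: B — contains B.

6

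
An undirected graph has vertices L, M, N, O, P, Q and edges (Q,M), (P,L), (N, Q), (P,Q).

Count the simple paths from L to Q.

L–P–Q

1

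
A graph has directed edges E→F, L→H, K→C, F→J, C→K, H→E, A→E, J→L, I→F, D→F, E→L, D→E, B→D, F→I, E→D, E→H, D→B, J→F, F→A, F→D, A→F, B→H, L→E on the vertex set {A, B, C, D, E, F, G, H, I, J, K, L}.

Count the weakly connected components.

3

From A: component {A, B, D, E, F, H, I, J, L}.
From C: component {C, K}.
From G: component {G}.
That's 3 components.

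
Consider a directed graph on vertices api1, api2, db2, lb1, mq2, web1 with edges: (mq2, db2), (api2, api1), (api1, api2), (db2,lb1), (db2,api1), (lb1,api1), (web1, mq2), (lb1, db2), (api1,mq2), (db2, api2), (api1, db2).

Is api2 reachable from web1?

Yes

Explore from web1.
Distance 1: reach mq2.
Distance 2: reach db2.
Distance 3: reach api1, api2, lb1.
Found api2.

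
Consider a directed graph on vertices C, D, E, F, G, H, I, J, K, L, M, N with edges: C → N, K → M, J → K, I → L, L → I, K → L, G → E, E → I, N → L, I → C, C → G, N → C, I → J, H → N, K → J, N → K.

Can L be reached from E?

Yes

Explore from E.
Distance 1: reach I.
Distance 2: reach C, J, L.
Found L.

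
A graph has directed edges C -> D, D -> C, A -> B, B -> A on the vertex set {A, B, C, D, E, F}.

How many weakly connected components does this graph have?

4

From A: component {A, B}.
From C: component {C, D}.
From E: component {E}.
From F: component {F}.
That's 4 components.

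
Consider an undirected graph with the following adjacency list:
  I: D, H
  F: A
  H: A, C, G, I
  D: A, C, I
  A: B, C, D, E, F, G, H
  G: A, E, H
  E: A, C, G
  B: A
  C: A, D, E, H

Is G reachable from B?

Yes

Explore from B.
Distance 1: reach A.
Distance 2: reach C, D, E, F, G, H.
Found G.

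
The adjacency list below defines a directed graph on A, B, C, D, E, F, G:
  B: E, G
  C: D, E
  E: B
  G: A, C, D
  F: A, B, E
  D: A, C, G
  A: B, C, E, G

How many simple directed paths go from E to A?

3

E→B→G→A
E→B→G→C→D→A
E→B→G→D→A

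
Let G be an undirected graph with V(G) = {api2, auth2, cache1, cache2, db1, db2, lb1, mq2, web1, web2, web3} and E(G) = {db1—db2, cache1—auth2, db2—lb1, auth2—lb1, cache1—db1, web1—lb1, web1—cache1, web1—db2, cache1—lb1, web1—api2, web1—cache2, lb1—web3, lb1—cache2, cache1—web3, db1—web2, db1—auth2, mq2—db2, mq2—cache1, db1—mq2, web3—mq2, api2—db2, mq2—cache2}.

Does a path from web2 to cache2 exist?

Yes

Explore from web2.
Distance 1: reach db1.
Distance 2: reach auth2, cache1, db2, mq2.
Distance 3: reach api2, cache2, lb1, web1, web3.
Found cache2.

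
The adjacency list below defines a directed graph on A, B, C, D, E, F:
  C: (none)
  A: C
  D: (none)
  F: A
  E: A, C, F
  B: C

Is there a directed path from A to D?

No

Explore from A.
Distance 1: reach C.
The search from A is exhausted; no directed path reaches D.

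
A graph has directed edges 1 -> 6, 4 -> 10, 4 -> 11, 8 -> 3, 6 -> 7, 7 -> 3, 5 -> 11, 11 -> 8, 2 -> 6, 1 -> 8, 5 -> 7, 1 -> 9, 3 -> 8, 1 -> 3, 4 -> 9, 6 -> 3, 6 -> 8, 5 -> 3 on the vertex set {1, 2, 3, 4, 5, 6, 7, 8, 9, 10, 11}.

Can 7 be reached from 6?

Yes

Explore from 6.
Distance 1: reach 3, 7, 8.
Found 7.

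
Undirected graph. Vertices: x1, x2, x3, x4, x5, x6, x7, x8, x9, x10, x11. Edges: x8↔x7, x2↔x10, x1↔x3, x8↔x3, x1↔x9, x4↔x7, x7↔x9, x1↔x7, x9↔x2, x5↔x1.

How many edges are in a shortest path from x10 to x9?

Distance 0: x10.
Distance 1: x2.
Distance 2: x9 — contains x9.

2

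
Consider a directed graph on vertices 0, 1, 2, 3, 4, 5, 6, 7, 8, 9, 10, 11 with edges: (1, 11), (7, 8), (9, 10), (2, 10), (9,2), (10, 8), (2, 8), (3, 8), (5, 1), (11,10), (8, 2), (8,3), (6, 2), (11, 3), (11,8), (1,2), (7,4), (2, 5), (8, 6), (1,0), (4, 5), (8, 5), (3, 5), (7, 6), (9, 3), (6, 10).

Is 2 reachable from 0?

No

0 has no outgoing edges, so nothing is reachable from it.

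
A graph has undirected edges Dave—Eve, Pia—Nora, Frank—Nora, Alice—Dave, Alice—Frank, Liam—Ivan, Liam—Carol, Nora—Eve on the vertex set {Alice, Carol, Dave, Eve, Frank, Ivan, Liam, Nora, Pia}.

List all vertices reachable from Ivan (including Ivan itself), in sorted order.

Carol, Ivan, Liam

Start at Ivan.
Its neighbours: Liam.
Then their neighbours: Carol.
Nothing further is reachable.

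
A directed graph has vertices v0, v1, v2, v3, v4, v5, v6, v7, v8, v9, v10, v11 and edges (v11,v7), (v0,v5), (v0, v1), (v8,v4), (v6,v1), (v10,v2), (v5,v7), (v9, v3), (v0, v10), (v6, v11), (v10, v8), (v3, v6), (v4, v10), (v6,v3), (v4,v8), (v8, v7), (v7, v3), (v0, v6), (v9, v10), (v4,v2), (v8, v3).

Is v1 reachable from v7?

Yes

Explore from v7.
Distance 1: reach v3.
Distance 2: reach v6.
Distance 3: reach v1, v11.
Found v1.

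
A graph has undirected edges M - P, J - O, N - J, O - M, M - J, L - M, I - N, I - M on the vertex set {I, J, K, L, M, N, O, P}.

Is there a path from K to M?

No

K has no edges, so nothing is reachable from it.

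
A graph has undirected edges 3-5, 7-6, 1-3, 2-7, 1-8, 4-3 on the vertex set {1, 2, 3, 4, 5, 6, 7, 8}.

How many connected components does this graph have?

2

From 1: component {1, 3, 4, 5, 8}.
From 2: component {2, 6, 7}.
That's 2 components.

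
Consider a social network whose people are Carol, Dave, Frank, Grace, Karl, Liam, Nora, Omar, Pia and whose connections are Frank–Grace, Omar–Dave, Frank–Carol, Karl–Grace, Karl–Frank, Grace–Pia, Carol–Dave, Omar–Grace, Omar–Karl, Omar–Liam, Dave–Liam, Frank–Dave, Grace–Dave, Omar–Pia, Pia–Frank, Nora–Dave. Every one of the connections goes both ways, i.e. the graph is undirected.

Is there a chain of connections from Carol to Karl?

Yes

Explore from Carol.
Distance 1: reach Dave, Frank.
Distance 2: reach Grace, Karl, Liam, Nora, Omar, Pia.
Found Karl.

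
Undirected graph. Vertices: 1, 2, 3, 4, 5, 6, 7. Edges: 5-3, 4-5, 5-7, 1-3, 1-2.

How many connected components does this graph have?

2

From 1: component {1, 2, 3, 4, 5, 7}.
From 6: component {6}.
That's 2 components.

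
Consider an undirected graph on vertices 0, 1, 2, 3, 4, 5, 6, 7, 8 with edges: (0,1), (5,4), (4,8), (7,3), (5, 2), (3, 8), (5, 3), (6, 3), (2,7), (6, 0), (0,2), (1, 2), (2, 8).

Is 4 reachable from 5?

Yes

Explore from 5.
Distance 1: reach 2, 3, 4.
Found 4.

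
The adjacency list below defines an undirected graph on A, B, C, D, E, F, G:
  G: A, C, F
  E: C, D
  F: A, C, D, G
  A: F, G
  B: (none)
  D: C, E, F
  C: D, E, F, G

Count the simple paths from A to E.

13

A–F–C–D–E
A–F–C–E
A–F–D–C–E
A–F–D–E
A–F–G–C–D–E
A–F–G–C–E
A–G–C–D–E
A–G–C–E
A–G–C–F–D–E
A–G–F–C–D–E
A–G–F–C–E
A–G–F–D–C–E
A–G–F–D–E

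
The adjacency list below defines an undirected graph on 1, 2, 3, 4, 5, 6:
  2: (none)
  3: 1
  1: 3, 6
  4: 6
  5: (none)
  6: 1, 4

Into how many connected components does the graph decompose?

From 1: component {1, 3, 4, 6}.
From 2: component {2}.
From 5: component {5}.
That's 3 components.

3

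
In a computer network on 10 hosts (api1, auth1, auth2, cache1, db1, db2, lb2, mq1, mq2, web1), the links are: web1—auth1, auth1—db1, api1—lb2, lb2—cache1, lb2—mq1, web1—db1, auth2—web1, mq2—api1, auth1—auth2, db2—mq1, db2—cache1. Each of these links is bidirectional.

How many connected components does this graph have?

2

From api1: component {api1, cache1, db2, lb2, mq1, mq2}.
From auth1: component {auth1, auth2, db1, web1}.
That's 2 components.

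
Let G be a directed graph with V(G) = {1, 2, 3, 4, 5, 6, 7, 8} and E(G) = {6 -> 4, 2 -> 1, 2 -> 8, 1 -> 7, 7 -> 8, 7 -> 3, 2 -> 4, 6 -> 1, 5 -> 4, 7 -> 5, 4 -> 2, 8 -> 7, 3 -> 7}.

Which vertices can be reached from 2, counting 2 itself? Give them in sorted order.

Start at 2.
Its neighbours: 1, 4, 8.
Then their neighbours: 7.
Then next layer: 3, 5.
Nothing further is reachable.

1, 2, 3, 4, 5, 7, 8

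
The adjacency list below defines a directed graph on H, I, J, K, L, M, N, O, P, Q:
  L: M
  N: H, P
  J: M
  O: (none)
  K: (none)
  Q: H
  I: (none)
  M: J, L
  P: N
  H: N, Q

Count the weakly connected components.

5

From H: component {H, N, P, Q}.
From I: component {I}.
From J: component {J, L, M}.
From K: component {K}.
From O: component {O}.
That's 5 components.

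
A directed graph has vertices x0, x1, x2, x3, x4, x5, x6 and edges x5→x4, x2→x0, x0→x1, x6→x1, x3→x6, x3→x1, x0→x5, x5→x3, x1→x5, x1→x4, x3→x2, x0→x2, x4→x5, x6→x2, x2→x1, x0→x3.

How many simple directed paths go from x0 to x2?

9

x0→x1→x4→x5→x3→x2
x0→x1→x4→x5→x3→x6→x2
x0→x1→x5→x3→x2
x0→x1→x5→x3→x6→x2
x0→x2
x0→x3→x2
x0→x3→x6→x2
x0→x5→x3→x2
x0→x5→x3→x6→x2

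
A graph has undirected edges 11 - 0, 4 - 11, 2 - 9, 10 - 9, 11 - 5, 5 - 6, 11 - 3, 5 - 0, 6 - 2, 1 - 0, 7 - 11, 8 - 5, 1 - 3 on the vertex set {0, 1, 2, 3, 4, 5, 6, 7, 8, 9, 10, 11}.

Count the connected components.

From 0: component {0, 1, 2, 3, 4, 5, 6, 7, 8, 9, 10, 11}.
That's 1 component.

1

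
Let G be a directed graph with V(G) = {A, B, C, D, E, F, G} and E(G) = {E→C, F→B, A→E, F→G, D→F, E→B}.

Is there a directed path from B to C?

No

B has no outgoing edges, so nothing is reachable from it.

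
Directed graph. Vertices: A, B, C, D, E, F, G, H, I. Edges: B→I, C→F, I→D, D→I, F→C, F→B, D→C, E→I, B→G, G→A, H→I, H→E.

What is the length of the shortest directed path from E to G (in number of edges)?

Distance 0: E.
Distance 1: I.
Distance 2: D.
Distance 3: C.
Distance 4: F.
Distance 5: B.
Distance 6: G — contains G.

6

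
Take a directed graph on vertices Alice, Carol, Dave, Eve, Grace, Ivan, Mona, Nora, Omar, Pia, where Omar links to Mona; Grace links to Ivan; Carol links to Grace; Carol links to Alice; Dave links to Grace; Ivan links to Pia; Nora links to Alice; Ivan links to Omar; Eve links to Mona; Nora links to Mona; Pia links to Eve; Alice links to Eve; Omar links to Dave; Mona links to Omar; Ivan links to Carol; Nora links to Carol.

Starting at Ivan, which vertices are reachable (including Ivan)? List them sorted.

Alice, Carol, Dave, Eve, Grace, Ivan, Mona, Omar, Pia

Start at Ivan.
Its neighbours: Carol, Omar, Pia.
Then their neighbours: Alice, Dave, Eve, Grace, Mona.
Nothing further is reachable.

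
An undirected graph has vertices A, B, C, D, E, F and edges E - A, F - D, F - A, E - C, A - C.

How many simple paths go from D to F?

D–F

1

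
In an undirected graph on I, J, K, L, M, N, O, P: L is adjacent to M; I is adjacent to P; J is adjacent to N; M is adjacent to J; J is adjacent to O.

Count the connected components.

From I: component {I, P}.
From J: component {J, L, M, N, O}.
From K: component {K}.
That's 3 components.

3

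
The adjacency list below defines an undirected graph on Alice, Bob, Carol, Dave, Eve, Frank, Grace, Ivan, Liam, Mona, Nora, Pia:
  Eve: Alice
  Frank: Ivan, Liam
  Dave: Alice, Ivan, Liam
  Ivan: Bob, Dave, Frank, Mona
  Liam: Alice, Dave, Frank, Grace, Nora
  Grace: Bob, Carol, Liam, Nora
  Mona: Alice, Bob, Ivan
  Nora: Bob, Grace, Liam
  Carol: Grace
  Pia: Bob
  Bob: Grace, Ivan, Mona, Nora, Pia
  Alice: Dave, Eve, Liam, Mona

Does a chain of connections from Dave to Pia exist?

Explore from Dave.
Distance 1: reach Alice, Ivan, Liam.
Distance 2: reach Bob, Eve, Frank, Grace, Mona, Nora.
Distance 3: reach Carol, Pia.
Found Pia.

Yes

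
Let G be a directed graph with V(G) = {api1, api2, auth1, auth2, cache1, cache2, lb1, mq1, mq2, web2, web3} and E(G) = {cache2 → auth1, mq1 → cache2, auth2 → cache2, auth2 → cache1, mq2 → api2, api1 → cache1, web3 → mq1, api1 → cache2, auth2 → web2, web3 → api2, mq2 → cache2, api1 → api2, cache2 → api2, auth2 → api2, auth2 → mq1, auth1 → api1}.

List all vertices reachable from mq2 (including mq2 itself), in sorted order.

api1, api2, auth1, cache1, cache2, mq2

Start at mq2.
Its neighbours: api2, cache2.
Then their neighbours: auth1.
Then next layer: api1.
Then next layer: cache1.
Nothing further is reachable.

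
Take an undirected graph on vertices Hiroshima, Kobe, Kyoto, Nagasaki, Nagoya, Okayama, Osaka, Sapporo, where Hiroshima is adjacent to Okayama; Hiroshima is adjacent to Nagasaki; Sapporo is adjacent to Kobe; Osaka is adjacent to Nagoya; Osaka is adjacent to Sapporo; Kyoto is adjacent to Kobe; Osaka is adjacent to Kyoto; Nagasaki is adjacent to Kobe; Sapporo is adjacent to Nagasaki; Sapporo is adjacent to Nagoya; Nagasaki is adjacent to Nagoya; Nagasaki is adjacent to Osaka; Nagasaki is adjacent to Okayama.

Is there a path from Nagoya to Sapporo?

Explore from Nagoya.
Distance 1: reach Nagasaki, Osaka, Sapporo.
Found Sapporo.

Yes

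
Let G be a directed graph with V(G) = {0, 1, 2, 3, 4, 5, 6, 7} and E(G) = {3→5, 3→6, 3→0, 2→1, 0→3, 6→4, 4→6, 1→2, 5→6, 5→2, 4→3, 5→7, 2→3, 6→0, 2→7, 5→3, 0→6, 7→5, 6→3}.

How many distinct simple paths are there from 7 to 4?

5

7→5→2→3→0→6→4
7→5→2→3→6→4
7→5→3→0→6→4
7→5→3→6→4
7→5→6→4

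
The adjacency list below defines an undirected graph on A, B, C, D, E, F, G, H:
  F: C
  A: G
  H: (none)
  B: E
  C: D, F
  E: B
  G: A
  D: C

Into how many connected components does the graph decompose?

From A: component {A, G}.
From B: component {B, E}.
From C: component {C, D, F}.
From H: component {H}.
That's 4 components.

4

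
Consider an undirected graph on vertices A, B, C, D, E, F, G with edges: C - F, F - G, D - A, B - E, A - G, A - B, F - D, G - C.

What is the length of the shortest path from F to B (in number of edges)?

3

Distance 0: F.
Distance 1: C, D, G.
Distance 2: A.
Distance 3: B — contains B.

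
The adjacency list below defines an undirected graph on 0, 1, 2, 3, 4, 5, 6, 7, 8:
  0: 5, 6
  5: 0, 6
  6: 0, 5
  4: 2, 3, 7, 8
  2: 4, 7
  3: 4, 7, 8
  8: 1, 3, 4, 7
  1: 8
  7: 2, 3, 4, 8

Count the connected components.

From 0: component {0, 5, 6}.
From 1: component {1, 2, 3, 4, 7, 8}.
That's 2 components.

2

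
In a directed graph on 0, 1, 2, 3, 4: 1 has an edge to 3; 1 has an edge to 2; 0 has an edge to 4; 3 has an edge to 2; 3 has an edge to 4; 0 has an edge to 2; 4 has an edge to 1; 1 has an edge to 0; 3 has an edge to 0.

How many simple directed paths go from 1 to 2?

1→0→2
1→2
1→3→0→2
1→3→2

4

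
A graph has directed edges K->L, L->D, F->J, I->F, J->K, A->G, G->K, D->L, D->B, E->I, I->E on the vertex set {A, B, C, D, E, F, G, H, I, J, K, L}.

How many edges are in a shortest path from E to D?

6

Distance 0: E.
Distance 1: I.
Distance 2: F.
Distance 3: J.
Distance 4: K.
Distance 5: L.
Distance 6: D — contains D.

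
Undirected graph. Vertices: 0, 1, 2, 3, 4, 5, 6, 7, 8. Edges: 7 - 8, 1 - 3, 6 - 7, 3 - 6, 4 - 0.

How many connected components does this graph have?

From 0: component {0, 4}.
From 1: component {1, 3, 6, 7, 8}.
From 2: component {2}.
From 5: component {5}.
That's 4 components.

4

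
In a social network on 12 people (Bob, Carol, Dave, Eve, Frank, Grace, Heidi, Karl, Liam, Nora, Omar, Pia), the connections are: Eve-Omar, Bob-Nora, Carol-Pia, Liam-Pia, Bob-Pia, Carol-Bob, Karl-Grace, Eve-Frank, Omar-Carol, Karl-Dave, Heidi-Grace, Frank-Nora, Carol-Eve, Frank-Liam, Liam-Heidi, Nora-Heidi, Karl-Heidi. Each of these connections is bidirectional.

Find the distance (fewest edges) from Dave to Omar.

6

Distance 0: Dave.
Distance 1: Karl.
Distance 2: Grace, Heidi.
Distance 3: Liam, Nora.
Distance 4: Bob, Frank, Pia.
Distance 5: Carol, Eve.
Distance 6: Omar — contains Omar.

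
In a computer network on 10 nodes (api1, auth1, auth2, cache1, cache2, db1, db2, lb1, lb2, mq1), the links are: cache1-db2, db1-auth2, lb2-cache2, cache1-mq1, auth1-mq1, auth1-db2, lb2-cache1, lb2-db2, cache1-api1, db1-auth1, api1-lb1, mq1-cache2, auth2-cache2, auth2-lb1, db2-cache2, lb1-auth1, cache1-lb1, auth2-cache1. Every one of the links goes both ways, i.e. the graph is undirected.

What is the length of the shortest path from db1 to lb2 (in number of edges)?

3

Distance 0: db1.
Distance 1: auth1, auth2.
Distance 2: cache1, cache2, db2, lb1, mq1.
Distance 3: api1, lb2 — contains lb2.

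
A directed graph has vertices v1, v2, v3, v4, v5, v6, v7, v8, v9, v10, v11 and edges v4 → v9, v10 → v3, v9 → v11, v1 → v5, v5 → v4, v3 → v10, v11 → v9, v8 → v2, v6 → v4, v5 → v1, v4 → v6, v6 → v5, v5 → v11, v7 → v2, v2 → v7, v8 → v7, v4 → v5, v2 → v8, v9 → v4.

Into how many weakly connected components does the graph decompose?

From v1: component {v1, v4, v5, v6, v9, v11}.
From v2: component {v2, v7, v8}.
From v3: component {v3, v10}.
That's 3 components.

3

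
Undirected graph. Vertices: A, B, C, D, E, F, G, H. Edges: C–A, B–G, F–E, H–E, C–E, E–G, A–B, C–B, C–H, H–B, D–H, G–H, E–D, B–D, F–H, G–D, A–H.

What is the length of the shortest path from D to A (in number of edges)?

2

Distance 0: D.
Distance 1: B, E, G, H.
Distance 2: A, C, F — contains A.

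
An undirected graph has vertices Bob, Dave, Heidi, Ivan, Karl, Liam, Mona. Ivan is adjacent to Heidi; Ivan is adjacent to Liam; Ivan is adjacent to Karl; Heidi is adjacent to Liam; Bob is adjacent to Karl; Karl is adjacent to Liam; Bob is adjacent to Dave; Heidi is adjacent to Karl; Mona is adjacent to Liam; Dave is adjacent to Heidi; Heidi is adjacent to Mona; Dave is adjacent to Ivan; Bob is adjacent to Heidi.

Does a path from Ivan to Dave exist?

Yes

Explore from Ivan.
Distance 1: reach Dave, Heidi, Karl, Liam.
Found Dave.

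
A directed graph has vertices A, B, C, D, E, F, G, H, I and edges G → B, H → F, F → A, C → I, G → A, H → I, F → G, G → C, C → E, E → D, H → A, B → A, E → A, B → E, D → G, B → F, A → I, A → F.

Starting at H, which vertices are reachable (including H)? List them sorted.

Start at H.
Its neighbours: A, F, I.
Then their neighbours: G.
Then next layer: B, C.
Then next layer: E.
Then next layer: D.
Every vertex is now reached.

A, B, C, D, E, F, G, H, I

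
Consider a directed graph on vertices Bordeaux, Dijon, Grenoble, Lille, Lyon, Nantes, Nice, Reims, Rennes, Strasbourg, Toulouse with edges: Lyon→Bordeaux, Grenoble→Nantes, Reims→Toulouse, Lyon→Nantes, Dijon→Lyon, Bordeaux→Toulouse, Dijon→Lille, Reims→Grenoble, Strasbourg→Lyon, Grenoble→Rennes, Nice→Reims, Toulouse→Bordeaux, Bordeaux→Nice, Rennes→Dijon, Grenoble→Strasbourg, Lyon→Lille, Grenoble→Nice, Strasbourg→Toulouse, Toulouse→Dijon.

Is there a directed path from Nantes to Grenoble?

Nantes has no outgoing edges, so nothing is reachable from it.

No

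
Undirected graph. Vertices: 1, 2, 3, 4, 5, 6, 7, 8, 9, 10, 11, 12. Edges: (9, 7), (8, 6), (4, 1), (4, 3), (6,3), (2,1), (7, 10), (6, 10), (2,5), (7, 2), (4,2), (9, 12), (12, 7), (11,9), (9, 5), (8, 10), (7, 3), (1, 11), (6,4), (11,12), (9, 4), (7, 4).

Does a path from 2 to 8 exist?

Yes

Explore from 2.
Distance 1: reach 1, 4, 5, 7.
Distance 2: reach 3, 6, 9, 10, 11, 12.
Distance 3: reach 8.
Found 8.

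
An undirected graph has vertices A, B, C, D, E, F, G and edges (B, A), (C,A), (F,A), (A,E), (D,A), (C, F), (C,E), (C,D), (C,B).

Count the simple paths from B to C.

B–A–C
B–A–D–C
B–A–E–C
B–A–F–C
B–C

5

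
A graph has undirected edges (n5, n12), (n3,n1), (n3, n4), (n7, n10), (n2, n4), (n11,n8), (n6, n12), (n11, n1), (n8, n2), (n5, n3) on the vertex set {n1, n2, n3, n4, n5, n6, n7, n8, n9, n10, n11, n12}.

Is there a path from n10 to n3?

Explore from n10.
Distance 1: reach n7.
The search is exhausted without reaching n3; it lies in a different component.

No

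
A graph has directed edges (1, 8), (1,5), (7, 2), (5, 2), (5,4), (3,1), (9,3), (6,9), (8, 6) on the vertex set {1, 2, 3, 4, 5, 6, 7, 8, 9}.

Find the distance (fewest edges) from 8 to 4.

Distance 0: 8.
Distance 1: 6.
Distance 2: 9.
Distance 3: 3.
Distance 4: 1.
Distance 5: 5.
Distance 6: 2, 4 — contains 4.

6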